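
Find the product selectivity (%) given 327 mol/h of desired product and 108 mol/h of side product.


Selectivity = desired / (desired + undesired) * 100
Total products = 327 + 108 = 435 mol/h
S = 327 / 435 * 100
= 0.7517 * 100
= 75.17 %

75.17 %


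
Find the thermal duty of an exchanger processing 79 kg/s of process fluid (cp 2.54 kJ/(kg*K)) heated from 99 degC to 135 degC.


Q = m_dot * cp * delta_T
delta_T = 135 - 99 = 36 K
Q = 79 * 2.54 * 36
= 200.66 * 36
= 7223.76 kW

7223.76 kW


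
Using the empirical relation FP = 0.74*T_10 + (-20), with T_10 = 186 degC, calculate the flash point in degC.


FP = 0.74 * 186 + (-20) = 117.64

117.64 degC


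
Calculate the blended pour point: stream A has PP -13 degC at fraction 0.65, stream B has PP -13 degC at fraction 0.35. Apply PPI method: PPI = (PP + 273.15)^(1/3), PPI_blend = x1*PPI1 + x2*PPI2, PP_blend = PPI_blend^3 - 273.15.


PPI_1 = (-13 + 273.15)^(1/3) = 6.383731
PPI_2 = (-13 + 273.15)^(1/3) = 6.383731
PPI_blend = 0.65 * 6.383731 + 0.35 * 6.383731 = 6.383731
PP_blend = 6.383731^3 - 273.15 = 260.1499 - 273.15 = -13

-13 degC


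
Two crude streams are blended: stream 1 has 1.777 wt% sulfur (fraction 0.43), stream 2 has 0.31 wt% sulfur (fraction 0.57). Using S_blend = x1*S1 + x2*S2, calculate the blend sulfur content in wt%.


Linear sulfur blending: S_blend = x1*S1 + x2*S2
Contribution 1: 0.43 * 1.777 = 0.76411 wt%
Contribution 2: 0.57 * 0.31 = 0.1767 wt%
S_blend = 0.76411 + 0.1767 = 0.94081

0.94081 wt%


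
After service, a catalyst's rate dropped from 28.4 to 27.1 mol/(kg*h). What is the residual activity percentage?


Activity (%) = (rate_used / rate_fresh) * 100
rate_used = 27.1, rate_fresh = 28.4
= (27.1 / 28.4) * 100
= 0.9542 * 100 = 95.42

95.42 %


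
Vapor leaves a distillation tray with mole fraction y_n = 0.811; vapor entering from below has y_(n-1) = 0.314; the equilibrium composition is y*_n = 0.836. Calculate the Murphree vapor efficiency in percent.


Murphree vapor efficiency: EMV = (y_n - y_(n-1)) / (y*_n - y_(n-1)) * 100
EMV = (0.811 - 0.314) / (0.836 - 0.314) * 100 = 0.497 / 0.522 * 100 = 95.21

95.21 %


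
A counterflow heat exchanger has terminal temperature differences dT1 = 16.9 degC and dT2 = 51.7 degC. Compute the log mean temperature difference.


LMTD = (dT1 - dT2) / ln(dT1/dT2)
= (16.9 - 51.7) / ln(16.9 / 51.7) = -34.8 / -1.11814 = 31.12

31.12 degC


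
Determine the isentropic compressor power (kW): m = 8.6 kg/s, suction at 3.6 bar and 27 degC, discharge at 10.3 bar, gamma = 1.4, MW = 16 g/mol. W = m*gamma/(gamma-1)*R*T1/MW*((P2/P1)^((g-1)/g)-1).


Isentropic work: W = m*(gamma/(gamma-1))*(R*T1/MW)*((P2/P1)^((gamma-1)/gamma) - 1)
T1 = 27 + 273.15 = 300.15 K
Pressure ratio = 10.3 / 3.6 = 2.86111
Exponent = (1.4 - 1)/1.4 = 0.285714
(P2/P1)^exp - 1 = 2.86111^0.285714 - 1 = 0.350325
W = 8.6 * 1.4 / 0.4 * 8.314 * 300.15 / 16 * 0.350325 = 1645

1645 kW


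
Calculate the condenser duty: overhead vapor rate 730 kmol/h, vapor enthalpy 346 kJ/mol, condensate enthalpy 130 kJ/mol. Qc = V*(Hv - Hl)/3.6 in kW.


Qc = 730 * (346 - 130) / 3.6 = 730 * 216 / 3.6 = 43800

43800 kW


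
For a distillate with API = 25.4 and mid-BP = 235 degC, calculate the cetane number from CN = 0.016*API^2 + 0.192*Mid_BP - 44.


CN = 0.016 * 25.4^2 + 0.192 * 235 - 44
CN = 10.32256 + 45.12 - 44 = 11.44256

11.44256


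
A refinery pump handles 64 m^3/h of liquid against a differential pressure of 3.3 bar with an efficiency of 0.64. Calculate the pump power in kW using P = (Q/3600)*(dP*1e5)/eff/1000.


Q = 64 / 3600 = 0.0177778 m^3/s
P = 0.0177778 * (3.3 * 1e5) / 0.64 / 1000 = 9.167

9.167 kW


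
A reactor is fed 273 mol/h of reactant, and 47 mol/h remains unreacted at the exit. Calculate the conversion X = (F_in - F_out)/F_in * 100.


X = (F_in - F_out) / F_in * 100
Moles reacted = 273 - 47 = 226
X = 226 / 273 * 100
= 0.8278 * 100
= 82.78 %

82.78 %


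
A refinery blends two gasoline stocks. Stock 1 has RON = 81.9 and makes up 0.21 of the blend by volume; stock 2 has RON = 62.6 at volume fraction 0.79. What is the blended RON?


Linear blending: RON_blend = sum(vi * RONi)
Contribution 1: 0.21 * 81.9 = 17.199
Contribution 2: 0.79 * 62.6 = 49.454
RON_blend = 17.199 + 49.454 = 66.653

66.653


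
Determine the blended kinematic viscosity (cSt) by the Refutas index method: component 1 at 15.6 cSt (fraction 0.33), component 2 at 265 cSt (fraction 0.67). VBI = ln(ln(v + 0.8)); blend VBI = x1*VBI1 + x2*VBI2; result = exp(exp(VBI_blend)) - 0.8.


Refutas method: VBN_i = 14.534*ln(ln(visc_i + 0.8)) + 10.975, blended linearly by mass fraction; since VBN is linear in VBI_i = ln(ln(visc_i + 0.8)) and the fractions sum to 1, blend VBI directly: visc = exp(exp(VBI_blend)) - 0.8
VBI_1 = ln(ln(15.6 + 0.8)) = 1.02865
VBI_2 = ln(ln(265 + 0.8)) = 1.71968
VBI_blend = 0.33 * 1.02865 + 0.67 * 1.71968 = 1.49164
visc_blend = exp(exp(1.49164)) - 0.8 = 84.35

84.35 cSt


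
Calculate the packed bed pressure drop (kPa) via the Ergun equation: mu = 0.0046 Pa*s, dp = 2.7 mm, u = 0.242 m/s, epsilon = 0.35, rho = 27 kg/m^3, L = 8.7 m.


dp = 2.7 mm = 0.0027 m
Viscous term = 150*0.0046*0.242*(1-0.35)^2 / (0.0027^2*0.35^3) = 225715
Inertial term = 1.75*27*0.242^2*(1-0.35) / (0.0027*0.35^3) = 15537.4
dP/L = 225715 + 15537.4 = 241252 Pa/m
dP = 241252 * 8.7 / 1000 = 2099 kPa

2099 kPa


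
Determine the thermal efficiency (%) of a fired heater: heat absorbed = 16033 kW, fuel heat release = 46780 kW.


Furnace efficiency = Q_absorbed / Q_fuel * 100
= 16033 / 46780 * 100 = 34.27

34.27 %


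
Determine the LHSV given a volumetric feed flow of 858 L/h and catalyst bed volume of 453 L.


LHSV = volumetric feed rate / catalyst volume
= 858 L/h / 453 L
= 1.894 h^-1

1.894 h^-1


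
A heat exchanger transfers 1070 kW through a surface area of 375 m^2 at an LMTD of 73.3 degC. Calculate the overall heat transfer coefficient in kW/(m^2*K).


From Q = U*A*LMTD, U = Q / (A * LMTD)
U = 1070 / (375 * 73.3) = 1070 / 27487.5 = 0.03893

0.03893 kW/(m^2*K)


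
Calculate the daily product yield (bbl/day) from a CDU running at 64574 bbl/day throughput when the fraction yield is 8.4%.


Crude throughput = 64574 bbl/day
Fraction yield = 8.4%
yield = throughput * fraction / 100
yield = 64574 * 8.4 / 100 = 5424.216

5424.216 bbl/day


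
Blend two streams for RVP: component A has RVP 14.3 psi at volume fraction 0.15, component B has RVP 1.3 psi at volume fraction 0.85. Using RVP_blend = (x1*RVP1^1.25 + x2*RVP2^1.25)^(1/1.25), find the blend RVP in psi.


Chevron index: RVP_blend = (sum xi*RVPi^1.25)^(1/1.25)
RVP^1.25 terms: 0.15 * 14.3^1.25 + 0.85 * 1.3^1.25 = 5.35111
RVP_blend = 5.35111^(1/1.25) = 3.826

3.826 psi


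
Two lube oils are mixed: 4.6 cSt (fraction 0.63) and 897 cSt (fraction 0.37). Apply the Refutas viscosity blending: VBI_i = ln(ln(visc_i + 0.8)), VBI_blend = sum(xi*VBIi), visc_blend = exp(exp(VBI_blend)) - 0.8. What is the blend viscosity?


Refutas method: VBN_i = 14.534*ln(ln(visc_i + 0.8)) + 10.975, blended linearly by mass fraction; since VBN is linear in VBI_i = ln(ln(visc_i + 0.8)) and the fractions sum to 1, blend VBI directly: visc = exp(exp(VBI_blend)) - 0.8
VBI_1 = ln(ln(4.6 + 0.8)) = 0.522595
VBI_2 = ln(ln(897 + 0.8)) = 1.91691
VBI_blend = 0.63 * 0.522595 + 0.37 * 1.91691 = 1.03849
visc_blend = exp(exp(1.03849)) - 0.8 = 16.06

16.06 cSt


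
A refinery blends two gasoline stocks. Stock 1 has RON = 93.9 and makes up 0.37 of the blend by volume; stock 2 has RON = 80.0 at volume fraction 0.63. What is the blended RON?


Linear blending: RON_blend = sum(vi * RONi)
Contribution 1: 0.37 * 93.9 = 34.743
Contribution 2: 0.63 * 80.0 = 50.4
RON_blend = 34.743 + 50.4 = 85.143

85.143


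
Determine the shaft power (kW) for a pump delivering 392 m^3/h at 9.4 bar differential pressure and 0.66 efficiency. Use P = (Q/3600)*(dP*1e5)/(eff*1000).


Q = 392 / 3600 = 0.108889 m^3/s
P = 0.108889 * (9.4 * 1e5) / 0.66 / 1000 = 155.1

155.1 kW


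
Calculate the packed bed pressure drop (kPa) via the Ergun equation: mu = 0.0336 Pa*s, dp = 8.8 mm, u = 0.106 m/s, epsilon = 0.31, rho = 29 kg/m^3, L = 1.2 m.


dp = 8.8 mm = 0.0088 m
Viscous term = 150*0.0336*0.106*(1-0.31)^2 / (0.0088^2*0.31^3) = 110251
Inertial term = 1.75*29*0.106^2*(1-0.31) / (0.0088*0.31^3) = 1500.82
dP/L = 110251 + 1500.82 = 111752 Pa/m
dP = 111752 * 1.2 / 1000 = 134.1 kPa

134.1 kPa


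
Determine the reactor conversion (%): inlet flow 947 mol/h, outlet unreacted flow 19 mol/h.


X = (F_in - F_out) / F_in * 100
Moles reacted = 947 - 19 = 928
X = 928 / 947 * 100
= 0.9799 * 100
= 97.99 %

97.99 %


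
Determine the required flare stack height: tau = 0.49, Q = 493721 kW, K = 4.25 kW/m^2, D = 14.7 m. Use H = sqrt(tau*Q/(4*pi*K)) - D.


tau*Q/(4*pi*K) = 0.49 * 493721 / (4 * pi * 4.25) = 4529.8
sqrt(4529.8) = 67.3038
H = 67.3038 - 14.7 = 52.60

52.60 m


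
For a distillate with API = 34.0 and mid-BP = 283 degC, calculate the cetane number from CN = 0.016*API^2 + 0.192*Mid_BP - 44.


CN = 0.016 * 34.0^2 + 0.192 * 283 - 44
CN = 18.496 + 54.336 - 44 = 28.832

28.832


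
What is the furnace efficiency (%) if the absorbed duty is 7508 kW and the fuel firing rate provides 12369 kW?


Furnace efficiency = Q_absorbed / Q_fuel * 100
= 7508 / 12369 * 100 = 60.70

60.70 %


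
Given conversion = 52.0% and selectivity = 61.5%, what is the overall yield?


Overall yield = conversion (%) * selectivity (%) / 100
Conversion = 52.0%, Selectivity = 61.5%
Y = 52.0 * 61.5 / 100
= 31.98 %

31.98 %


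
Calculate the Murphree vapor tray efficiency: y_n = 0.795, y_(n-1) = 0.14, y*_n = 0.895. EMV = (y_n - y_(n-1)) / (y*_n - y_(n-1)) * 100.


Murphree vapor efficiency: EMV = (y_n - y_(n-1)) / (y*_n - y_(n-1)) * 100
EMV = (0.795 - 0.14) / (0.895 - 0.14) * 100 = 0.655 / 0.755 * 100 = 86.75

86.75 %


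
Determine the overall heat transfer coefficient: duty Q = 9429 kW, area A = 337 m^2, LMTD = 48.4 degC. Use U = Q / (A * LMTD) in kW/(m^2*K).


From Q = U*A*LMTD, U = Q / (A * LMTD)
U = 9429 / (337 * 48.4) = 9429 / 16310.8 = 0.5781

0.5781 kW/(m^2*K)


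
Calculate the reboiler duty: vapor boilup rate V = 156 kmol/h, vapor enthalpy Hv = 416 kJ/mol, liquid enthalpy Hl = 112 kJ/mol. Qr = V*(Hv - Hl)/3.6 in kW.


Qr = 156 * (416 - 112) / 3.6 = 156 * 304 / 3.6 = 13170

13170 kW


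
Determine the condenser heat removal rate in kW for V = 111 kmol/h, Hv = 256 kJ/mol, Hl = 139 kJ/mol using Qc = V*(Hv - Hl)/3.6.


Qc = 111 * (256 - 139) / 3.6 = 111 * 117 / 3.6 = 3608

3608 kW


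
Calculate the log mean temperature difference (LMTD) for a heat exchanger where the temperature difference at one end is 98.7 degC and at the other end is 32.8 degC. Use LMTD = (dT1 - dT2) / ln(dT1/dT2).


LMTD = (dT1 - dT2) / ln(dT1/dT2)
= (98.7 - 32.8) / ln(98.7 / 32.8) = 65.9 / 1.10166 = 59.82

59.82 degC


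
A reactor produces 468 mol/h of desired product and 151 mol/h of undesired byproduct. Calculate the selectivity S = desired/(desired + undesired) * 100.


Selectivity = desired / (desired + undesired) * 100
Total products = 468 + 151 = 619 mol/h
S = 468 / 619 * 100
= 0.7561 * 100
= 75.61 %

75.61 %


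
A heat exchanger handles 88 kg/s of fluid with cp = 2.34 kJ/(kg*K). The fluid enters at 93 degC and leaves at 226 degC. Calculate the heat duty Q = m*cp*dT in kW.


Q = m_dot * cp * delta_T
delta_T = 226 - 93 = 133 K
Q = 88 * 2.34 * 133
= 205.92 * 133
= 27387.36 kW

27387.36 kW


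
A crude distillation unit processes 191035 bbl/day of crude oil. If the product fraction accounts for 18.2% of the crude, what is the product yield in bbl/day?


Crude throughput = 191035 bbl/day
Fraction yield = 18.2%
yield = throughput * fraction / 100
yield = 191035 * 18.2 / 100 = 34768.37

34768.37 bbl/day


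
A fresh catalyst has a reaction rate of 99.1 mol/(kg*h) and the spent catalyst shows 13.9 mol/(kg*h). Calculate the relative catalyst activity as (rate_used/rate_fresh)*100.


Activity (%) = (rate_used / rate_fresh) * 100
rate_used = 13.9, rate_fresh = 99.1
= (13.9 / 99.1) * 100
= 0.1403 * 100 = 14.03

14.03 %


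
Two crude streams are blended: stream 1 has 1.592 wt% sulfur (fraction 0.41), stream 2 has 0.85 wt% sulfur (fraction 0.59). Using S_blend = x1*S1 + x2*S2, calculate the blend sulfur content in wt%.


Linear sulfur blending: S_blend = x1*S1 + x2*S2
Contribution 1: 0.41 * 1.592 = 0.65272 wt%
Contribution 2: 0.59 * 0.85 = 0.5015 wt%
S_blend = 0.65272 + 0.5015 = 1.15422

1.15422 wt%


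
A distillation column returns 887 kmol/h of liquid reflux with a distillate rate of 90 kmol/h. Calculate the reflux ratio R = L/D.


Reflux ratio definition: R = L / D (liquid returned / distillate withdrawn)
L = 887 kmol/h, D = 90 kmol/h
R = 887 / 90 = 9.856

9.856


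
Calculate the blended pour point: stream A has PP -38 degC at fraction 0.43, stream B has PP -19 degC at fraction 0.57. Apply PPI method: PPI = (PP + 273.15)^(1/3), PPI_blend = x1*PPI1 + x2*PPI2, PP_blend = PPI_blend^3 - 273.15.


PPI_1 = (-38 + 273.15)^(1/3) = 6.172318
PPI_2 = (-19 + 273.15)^(1/3) = 6.334272
PPI_blend = 0.43 * 6.172318 + 0.57 * 6.334272 = 6.264632
PP_blend = 6.264632^3 - 273.15 = 245.8593 - 273.15 = -27.29

-27.29 degC


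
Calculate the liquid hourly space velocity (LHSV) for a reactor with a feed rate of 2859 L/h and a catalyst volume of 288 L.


LHSV = volumetric feed rate / catalyst volume
= 2859 L/h / 288 L
= 9.927 h^-1

9.927 h^-1


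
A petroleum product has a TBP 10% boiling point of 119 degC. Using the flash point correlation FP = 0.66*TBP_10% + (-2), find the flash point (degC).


FP = 0.66 * 119 + (-2) = 76.54

76.54 degC


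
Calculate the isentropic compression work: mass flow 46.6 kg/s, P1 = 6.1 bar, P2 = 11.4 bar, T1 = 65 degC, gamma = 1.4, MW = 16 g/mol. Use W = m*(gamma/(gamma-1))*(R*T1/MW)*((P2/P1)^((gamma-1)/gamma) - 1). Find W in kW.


Isentropic work: W = m*(gamma/(gamma-1))*(R*T1/MW)*((P2/P1)^((gamma-1)/gamma) - 1)
T1 = 65 + 273.15 = 338.15 K
Pressure ratio = 11.4 / 6.1 = 1.86885
Exponent = (1.4 - 1)/1.4 = 0.285714
(P2/P1)^exp - 1 = 1.86885^0.285714 - 1 = 0.195618
W = 46.6 * 1.4 / 0.4 * 8.314 * 338.15 / 16 * 0.195618 = 5606

5606 kW


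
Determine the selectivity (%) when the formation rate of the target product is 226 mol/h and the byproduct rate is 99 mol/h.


Selectivity = desired / (desired + undesired) * 100
Total products = 226 + 99 = 325 mol/h
S = 226 / 325 * 100
= 0.6954 * 100
= 69.54 %

69.54 %


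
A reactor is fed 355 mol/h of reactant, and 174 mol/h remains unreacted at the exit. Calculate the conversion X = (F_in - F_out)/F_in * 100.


X = (F_in - F_out) / F_in * 100
Moles reacted = 355 - 174 = 181
X = 181 / 355 * 100
= 0.5099 * 100
= 50.99 %

50.99 %


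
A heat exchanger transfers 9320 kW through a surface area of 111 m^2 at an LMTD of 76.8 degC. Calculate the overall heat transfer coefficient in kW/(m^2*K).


From Q = U*A*LMTD, U = Q / (A * LMTD)
U = 9320 / (111 * 76.8) = 9320 / 8524.8 = 1.093

1.093 kW/(m^2*K)


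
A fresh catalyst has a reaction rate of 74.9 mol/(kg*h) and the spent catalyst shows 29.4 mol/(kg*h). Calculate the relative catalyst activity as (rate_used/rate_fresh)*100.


Activity (%) = (rate_used / rate_fresh) * 100
rate_used = 29.4, rate_fresh = 74.9
= (29.4 / 74.9) * 100
= 0.3925 * 100 = 39.25

39.25 %


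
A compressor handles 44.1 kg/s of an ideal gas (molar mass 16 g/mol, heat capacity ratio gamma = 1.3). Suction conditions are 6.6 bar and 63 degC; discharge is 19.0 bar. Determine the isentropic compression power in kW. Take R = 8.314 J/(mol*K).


Isentropic work: W = m*(gamma/(gamma-1))*(R*T1/MW)*((P2/P1)^((gamma-1)/gamma) - 1)
T1 = 63 + 273.15 = 336.15 K
Pressure ratio = 19.0 / 6.6 = 2.87879
Exponent = (1.3 - 1)/1.3 = 0.230769
(P2/P1)^exp - 1 = 2.87879^0.230769 - 1 = 0.276355
W = 44.1 * 1.3 / 0.3 * 8.314 * 336.15 / 16 * 0.276355 = 9225

9225 kW


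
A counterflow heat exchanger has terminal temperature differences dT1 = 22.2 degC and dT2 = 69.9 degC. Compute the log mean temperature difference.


LMTD = (dT1 - dT2) / ln(dT1/dT2)
= (22.2 - 69.9) / ln(22.2 / 69.9) = -47.7 / -1.14697 = 41.59

41.59 degC


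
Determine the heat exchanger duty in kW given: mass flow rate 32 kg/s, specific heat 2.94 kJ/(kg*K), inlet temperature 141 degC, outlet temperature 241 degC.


Q = m_dot * cp * delta_T
delta_T = 241 - 141 = 100 K
Q = 32 * 2.94 * 100
= 94.08 * 100
= 9408 kW

9408 kW


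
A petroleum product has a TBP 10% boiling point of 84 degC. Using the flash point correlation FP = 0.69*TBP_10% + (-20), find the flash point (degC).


FP = 0.69 * 84 + (-20) = 37.96

37.96 degC


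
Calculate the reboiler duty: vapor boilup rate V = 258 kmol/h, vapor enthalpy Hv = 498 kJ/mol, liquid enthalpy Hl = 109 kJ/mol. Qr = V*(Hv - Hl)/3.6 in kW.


Qr = 258 * (498 - 109) / 3.6 = 258 * 389 / 3.6 = 27880

27880 kW


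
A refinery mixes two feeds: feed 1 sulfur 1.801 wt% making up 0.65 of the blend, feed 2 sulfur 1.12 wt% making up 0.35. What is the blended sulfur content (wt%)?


Linear sulfur blending: S_blend = x1*S1 + x2*S2
Contribution 1: 0.65 * 1.801 = 1.17065 wt%
Contribution 2: 0.35 * 1.12 = 0.392 wt%
S_blend = 1.17065 + 0.392 = 1.56265

1.56265 wt%


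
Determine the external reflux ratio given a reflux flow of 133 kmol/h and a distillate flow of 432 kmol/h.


Reflux ratio definition: R = L / D (liquid returned / distillate withdrawn)
L = 133 kmol/h, D = 432 kmol/h
R = 133 / 432 = 0.3079

0.3079


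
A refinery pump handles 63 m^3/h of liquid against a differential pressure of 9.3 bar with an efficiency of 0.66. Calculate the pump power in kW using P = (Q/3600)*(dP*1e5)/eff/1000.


Q = 63 / 3600 = 0.0175 m^3/s
P = 0.0175 * (9.3 * 1e5) / 0.66 / 1000 = 24.66

24.66 kW


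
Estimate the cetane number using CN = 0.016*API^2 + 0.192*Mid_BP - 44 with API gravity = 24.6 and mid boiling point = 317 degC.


CN = 0.016 * 24.6^2 + 0.192 * 317 - 44
CN = 9.68256 + 60.864 - 44 = 26.54656

26.54656


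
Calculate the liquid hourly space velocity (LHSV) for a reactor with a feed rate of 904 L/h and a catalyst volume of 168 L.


LHSV = volumetric feed rate / catalyst volume
= 904 L/h / 168 L
= 5.381 h^-1

5.381 h^-1


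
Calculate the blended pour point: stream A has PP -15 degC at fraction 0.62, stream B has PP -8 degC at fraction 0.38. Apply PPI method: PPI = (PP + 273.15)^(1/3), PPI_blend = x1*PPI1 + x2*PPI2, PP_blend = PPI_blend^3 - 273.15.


PPI_1 = (-15 + 273.15)^(1/3) = 6.36733
PPI_2 = (-8 + 273.15)^(1/3) = 6.42437
PPI_blend = 0.62 * 6.36733 + 0.38 * 6.42437 = 6.389005
PP_blend = 6.389005^3 - 273.15 = 260.7953 - 273.15 = -12.35

-12.35 degC


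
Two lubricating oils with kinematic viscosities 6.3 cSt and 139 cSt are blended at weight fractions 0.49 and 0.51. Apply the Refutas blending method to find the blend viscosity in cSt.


Refutas method: VBN_i = 14.534*ln(ln(visc_i + 0.8)) + 10.975, blended linearly by mass fraction; since VBN is linear in VBI_i = ln(ln(visc_i + 0.8)) and the fractions sum to 1, blend VBI directly: visc = exp(exp(VBI_blend)) - 0.8
VBI_1 = ln(ln(6.3 + 0.8)) = 0.672993
VBI_2 = ln(ln(139 + 0.8)) = 1.59741
VBI_blend = 0.49 * 0.672993 + 0.51 * 1.59741 = 1.14445
visc_blend = exp(exp(1.14445)) - 0.8 = 22.32

22.32 cSt


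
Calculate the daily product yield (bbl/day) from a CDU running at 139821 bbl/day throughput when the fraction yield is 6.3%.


Crude throughput = 139821 bbl/day
Fraction yield = 6.3%
yield = throughput * fraction / 100
yield = 139821 * 6.3 / 100 = 8808.723

8808.723 bbl/day


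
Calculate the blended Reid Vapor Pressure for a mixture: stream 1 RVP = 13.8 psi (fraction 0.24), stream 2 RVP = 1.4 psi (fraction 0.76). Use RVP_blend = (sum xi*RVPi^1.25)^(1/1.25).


Chevron index: RVP_blend = (sum xi*RVPi^1.25)^(1/1.25)
RVP^1.25 terms: 0.24 * 13.8^1.25 + 0.76 * 1.4^1.25 = 7.54089
RVP_blend = 7.54089^(1/1.25) = 5.034

5.034 psi


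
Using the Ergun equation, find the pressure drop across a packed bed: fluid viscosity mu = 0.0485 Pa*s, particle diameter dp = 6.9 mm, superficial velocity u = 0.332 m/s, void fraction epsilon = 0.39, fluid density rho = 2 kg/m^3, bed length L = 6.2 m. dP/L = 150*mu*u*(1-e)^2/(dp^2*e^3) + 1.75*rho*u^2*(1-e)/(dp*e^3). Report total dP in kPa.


dp = 6.9 mm = 0.0069 m
Viscous term = 150*0.0485*0.332*(1-0.39)^2 / (0.0069^2*0.39^3) = 318228
Inertial term = 1.75*2*0.332^2*(1-0.39) / (0.0069*0.39^3) = 574.951
dP/L = 318228 + 574.951 = 318803 Pa/m
dP = 318803 * 6.2 / 1000 = 1977 kPa

1977 kPa


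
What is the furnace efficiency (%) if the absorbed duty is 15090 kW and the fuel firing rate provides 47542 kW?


Furnace efficiency = Q_absorbed / Q_fuel * 100
= 15090 / 47542 * 100 = 31.74

31.74 %


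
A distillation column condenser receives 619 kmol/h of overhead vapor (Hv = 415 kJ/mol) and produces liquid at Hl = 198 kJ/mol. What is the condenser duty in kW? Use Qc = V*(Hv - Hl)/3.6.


Qc = 619 * (415 - 198) / 3.6 = 619 * 217 / 3.6 = 37310

37310 kW


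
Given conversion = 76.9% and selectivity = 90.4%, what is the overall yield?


Overall yield = conversion (%) * selectivity (%) / 100
Conversion = 76.9%, Selectivity = 90.4%
Y = 76.9 * 90.4 / 100
= 69.5176 %

69.5176 %


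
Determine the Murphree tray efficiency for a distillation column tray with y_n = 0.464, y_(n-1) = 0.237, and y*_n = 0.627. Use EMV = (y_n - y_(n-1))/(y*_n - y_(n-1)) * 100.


Murphree vapor efficiency: EMV = (y_n - y_(n-1)) / (y*_n - y_(n-1)) * 100
EMV = (0.464 - 0.237) / (0.627 - 0.237) * 100 = 0.227 / 0.39 * 100 = 58.21

58.21 %


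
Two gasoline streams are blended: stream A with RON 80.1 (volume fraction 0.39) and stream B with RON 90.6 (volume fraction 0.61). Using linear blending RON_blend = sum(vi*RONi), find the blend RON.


Linear blending: RON_blend = sum(vi * RONi)
Contribution 1: 0.39 * 80.1 = 31.239
Contribution 2: 0.61 * 90.6 = 55.266
RON_blend = 31.239 + 55.266 = 86.505

86.505


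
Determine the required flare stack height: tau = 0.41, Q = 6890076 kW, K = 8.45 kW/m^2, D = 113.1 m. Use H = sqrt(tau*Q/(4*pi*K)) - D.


tau*Q/(4*pi*K) = 0.41 * 6890076 / (4 * pi * 8.45) = 26603.7
sqrt(26603.7) = 163.106
H = 163.106 - 113.1 = 50.01

50.01 m


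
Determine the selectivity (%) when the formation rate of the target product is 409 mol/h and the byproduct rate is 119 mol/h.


Selectivity = desired / (desired + undesired) * 100
Total products = 409 + 119 = 528 mol/h
S = 409 / 528 * 100
= 0.7746 * 100
= 77.46 %

77.46 %


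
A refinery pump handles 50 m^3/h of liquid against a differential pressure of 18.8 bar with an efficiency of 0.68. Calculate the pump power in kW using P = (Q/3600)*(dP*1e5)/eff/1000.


Q = 50 / 3600 = 0.0138889 m^3/s
P = 0.0138889 * (18.8 * 1e5) / 0.68 / 1000 = 38.40

38.40 kW


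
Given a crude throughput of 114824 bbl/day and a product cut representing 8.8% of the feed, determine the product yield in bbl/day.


Crude throughput = 114824 bbl/day
Fraction yield = 8.8%
yield = throughput * fraction / 100
yield = 114824 * 8.8 / 100 = 10104.512

10104.512 bbl/day


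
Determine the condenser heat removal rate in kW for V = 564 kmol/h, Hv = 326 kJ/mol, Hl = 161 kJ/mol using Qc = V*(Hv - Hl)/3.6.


Qc = 564 * (326 - 161) / 3.6 = 564 * 165 / 3.6 = 25850

25850 kW


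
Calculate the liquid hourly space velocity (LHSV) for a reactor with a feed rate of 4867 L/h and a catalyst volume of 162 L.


LHSV = volumetric feed rate / catalyst volume
= 4867 L/h / 162 L
= 30.04 h^-1

30.04 h^-1


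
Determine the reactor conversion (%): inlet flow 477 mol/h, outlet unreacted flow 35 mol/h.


X = (F_in - F_out) / F_in * 100
Moles reacted = 477 - 35 = 442
X = 442 / 477 * 100
= 0.9266 * 100
= 92.66 %

92.66 %


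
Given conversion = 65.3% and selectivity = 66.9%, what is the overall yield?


Overall yield = conversion (%) * selectivity (%) / 100
Conversion = 65.3%, Selectivity = 66.9%
Y = 65.3 * 66.9 / 100
= 43.6857 %

43.6857 %


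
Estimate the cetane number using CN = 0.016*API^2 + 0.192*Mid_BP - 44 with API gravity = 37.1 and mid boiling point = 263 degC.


CN = 0.016 * 37.1^2 + 0.192 * 263 - 44
CN = 22.02256 + 50.496 - 44 = 28.51856

28.51856


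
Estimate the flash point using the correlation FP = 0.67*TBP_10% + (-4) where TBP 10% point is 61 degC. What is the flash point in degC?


FP = 0.67 * 61 + (-4) = 36.87

36.87 degC


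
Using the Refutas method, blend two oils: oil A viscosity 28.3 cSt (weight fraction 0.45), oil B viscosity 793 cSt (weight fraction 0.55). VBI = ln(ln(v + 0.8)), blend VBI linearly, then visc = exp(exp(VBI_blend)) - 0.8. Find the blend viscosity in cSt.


Refutas method: VBN_i = 14.534*ln(ln(visc_i + 0.8)) + 10.975, blended linearly by mass fraction; since VBN is linear in VBI_i = ln(ln(visc_i + 0.8)) and the fractions sum to 1, blend VBI directly: visc = exp(exp(VBI_blend)) - 0.8
VBI_1 = ln(ln(28.3 + 0.8)) = 1.21513
VBI_2 = ln(ln(793 + 0.8)) = 1.89864
VBI_blend = 0.45 * 1.21513 + 0.55 * 1.89864 = 1.59106
visc_blend = exp(exp(1.59106)) - 0.8 = 134.7

134.7 cSt


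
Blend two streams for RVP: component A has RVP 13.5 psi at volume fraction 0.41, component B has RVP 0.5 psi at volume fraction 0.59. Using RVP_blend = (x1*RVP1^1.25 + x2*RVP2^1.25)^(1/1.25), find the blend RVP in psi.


Chevron index: RVP_blend = (sum xi*RVPi^1.25)^(1/1.25)
RVP^1.25 terms: 0.41 * 13.5^1.25 + 0.59 * 0.5^1.25 = 10.8577
RVP_blend = 10.8577^(1/1.25) = 6.739

6.739 psi


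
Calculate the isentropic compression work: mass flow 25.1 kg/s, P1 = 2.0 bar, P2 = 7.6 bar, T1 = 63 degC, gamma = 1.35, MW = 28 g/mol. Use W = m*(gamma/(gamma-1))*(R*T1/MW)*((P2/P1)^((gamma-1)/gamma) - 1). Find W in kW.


Isentropic work: W = m*(gamma/(gamma-1))*(R*T1/MW)*((P2/P1)^((gamma-1)/gamma) - 1)
T1 = 63 + 273.15 = 336.15 K
Pressure ratio = 7.6 / 2.0 = 3.8
Exponent = (1.35 - 1)/1.35 = 0.259259
(P2/P1)^exp - 1 = 3.8^0.259259 - 1 = 0.41356
W = 25.1 * 1.35 / 0.35 * 8.314 * 336.15 / 28 * 0.41356 = 3996

3996 kW


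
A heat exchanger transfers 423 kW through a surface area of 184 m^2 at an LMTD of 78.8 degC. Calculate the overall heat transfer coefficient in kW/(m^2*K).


From Q = U*A*LMTD, U = Q / (A * LMTD)
U = 423 / (184 * 78.8) = 423 / 14499.2 = 0.02917

0.02917 kW/(m^2*K)


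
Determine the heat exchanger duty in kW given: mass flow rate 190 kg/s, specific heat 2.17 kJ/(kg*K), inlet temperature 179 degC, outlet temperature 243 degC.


Q = m_dot * cp * delta_T
delta_T = 243 - 179 = 64 K
Q = 190 * 2.17 * 64
= 412.3 * 64
= 26387.2 kW

26387.2 kW


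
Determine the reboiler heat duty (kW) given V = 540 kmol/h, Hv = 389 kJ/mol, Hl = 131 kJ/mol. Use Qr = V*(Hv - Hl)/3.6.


Qr = 540 * (389 - 131) / 3.6 = 540 * 258 / 3.6 = 38700

38700 kW


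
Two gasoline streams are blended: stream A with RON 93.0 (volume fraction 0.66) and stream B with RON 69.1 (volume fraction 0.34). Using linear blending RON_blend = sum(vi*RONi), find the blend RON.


Linear blending: RON_blend = sum(vi * RONi)
Contribution 1: 0.66 * 93.0 = 61.38
Contribution 2: 0.34 * 69.1 = 23.494
RON_blend = 61.38 + 23.494 = 84.874

84.874


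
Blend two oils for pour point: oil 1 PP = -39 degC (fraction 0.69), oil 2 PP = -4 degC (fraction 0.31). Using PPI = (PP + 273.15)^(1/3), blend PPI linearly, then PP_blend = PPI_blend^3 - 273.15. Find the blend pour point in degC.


PPI_1 = (-39 + 273.15)^(1/3) = 6.163557
PPI_2 = (-4 + 273.15)^(1/3) = 6.456514
PPI_blend = 0.69 * 6.163557 + 0.31 * 6.456514 = 6.254374
PP_blend = 6.254374^3 - 273.15 = 244.6536 - 273.15 = -28.5

-28.5 degC


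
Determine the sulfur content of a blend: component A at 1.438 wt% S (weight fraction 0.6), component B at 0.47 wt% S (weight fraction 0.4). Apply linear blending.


Linear sulfur blending: S_blend = x1*S1 + x2*S2
Contribution 1: 0.6 * 1.438 = 0.8628 wt%
Contribution 2: 0.4 * 0.47 = 0.188 wt%
S_blend = 0.8628 + 0.188 = 1.0508

1.0508 wt%


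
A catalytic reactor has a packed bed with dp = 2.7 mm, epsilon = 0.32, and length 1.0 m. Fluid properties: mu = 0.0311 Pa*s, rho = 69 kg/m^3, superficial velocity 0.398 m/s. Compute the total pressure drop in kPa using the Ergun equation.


dp = 2.7 mm = 0.0027 m
Viscous term = 150*0.0311*0.398*(1-0.32)^2 / (0.0027^2*0.32^3) = 3593980
Inertial term = 1.75*69*0.398^2*(1-0.32) / (0.0027*0.32^3) = 147011
dP/L = 3593980 + 147011 = 3740990 Pa/m
dP = 3740990 * 1.0 / 1000 = 3741 kPa

3741 kPa


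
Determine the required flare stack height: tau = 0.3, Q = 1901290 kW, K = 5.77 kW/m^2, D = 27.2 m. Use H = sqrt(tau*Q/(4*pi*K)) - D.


tau*Q/(4*pi*K) = 0.3 * 1901290 / (4 * pi * 5.77) = 7866.54
sqrt(7866.54) = 88.6935
H = 88.6935 - 27.2 = 61.49

61.49 m


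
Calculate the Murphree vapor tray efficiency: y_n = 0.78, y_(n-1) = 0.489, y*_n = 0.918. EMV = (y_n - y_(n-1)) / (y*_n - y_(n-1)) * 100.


Murphree vapor efficiency: EMV = (y_n - y_(n-1)) / (y*_n - y_(n-1)) * 100
EMV = (0.78 - 0.489) / (0.918 - 0.489) * 100 = 0.291 / 0.429 * 100 = 67.83

67.83 %


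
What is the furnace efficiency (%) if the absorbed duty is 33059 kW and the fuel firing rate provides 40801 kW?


Furnace efficiency = Q_absorbed / Q_fuel * 100
= 33059 / 40801 * 100 = 81.02

81.02 %


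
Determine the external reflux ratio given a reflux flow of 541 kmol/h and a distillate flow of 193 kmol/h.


Reflux ratio definition: R = L / D (liquid returned / distillate withdrawn)
L = 541 kmol/h, D = 193 kmol/h
R = 541 / 193 = 2.803

2.803


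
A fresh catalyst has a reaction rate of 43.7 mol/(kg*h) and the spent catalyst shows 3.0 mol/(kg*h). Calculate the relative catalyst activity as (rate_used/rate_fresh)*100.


Activity (%) = (rate_used / rate_fresh) * 100
rate_used = 3.0, rate_fresh = 43.7
= (3.0 / 43.7) * 100
= 0.06865 * 100 = 6.865

6.865 %


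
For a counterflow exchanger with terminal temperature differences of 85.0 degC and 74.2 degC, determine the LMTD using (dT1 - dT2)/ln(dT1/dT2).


LMTD = (dT1 - dT2) / ln(dT1/dT2)
= (85.0 - 74.2) / ln(85.0 / 74.2) = 10.8 / 0.135887 = 79.48

79.48 degC


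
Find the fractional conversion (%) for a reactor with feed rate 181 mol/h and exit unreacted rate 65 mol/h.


X = (F_in - F_out) / F_in * 100
Moles reacted = 181 - 65 = 116
X = 116 / 181 * 100
= 0.6409 * 100
= 64.09 %

64.09 %


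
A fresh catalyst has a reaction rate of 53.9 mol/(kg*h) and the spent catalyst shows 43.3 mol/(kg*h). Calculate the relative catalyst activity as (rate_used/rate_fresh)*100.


Activity (%) = (rate_used / rate_fresh) * 100
rate_used = 43.3, rate_fresh = 53.9
= (43.3 / 53.9) * 100
= 0.8033 * 100 = 80.33

80.33 %


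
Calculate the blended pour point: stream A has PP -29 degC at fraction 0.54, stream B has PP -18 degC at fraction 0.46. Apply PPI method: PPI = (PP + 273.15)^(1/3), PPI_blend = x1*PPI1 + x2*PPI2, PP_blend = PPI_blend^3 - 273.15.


PPI_1 = (-29 + 273.15)^(1/3) = 6.25008
PPI_2 = (-18 + 273.15)^(1/3) = 6.342569
PPI_blend = 0.54 * 6.25008 + 0.46 * 6.342569 = 6.292625
PP_blend = 6.292625^3 - 273.15 = 249.1699 - 273.15 = -23.98

-23.98 degC


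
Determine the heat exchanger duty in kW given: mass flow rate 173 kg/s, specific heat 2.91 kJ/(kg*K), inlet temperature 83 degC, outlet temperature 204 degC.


Q = m_dot * cp * delta_T
delta_T = 204 - 83 = 121 K
Q = 173 * 2.91 * 121
= 503.43 * 121
= 60915.03 kW

60915.03 kW


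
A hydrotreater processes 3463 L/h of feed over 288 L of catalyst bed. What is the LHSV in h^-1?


LHSV = volumetric feed rate / catalyst volume
= 3463 L/h / 288 L
= 12.02 h^-1

12.02 h^-1


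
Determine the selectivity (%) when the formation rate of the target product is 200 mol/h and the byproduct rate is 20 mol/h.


Selectivity = desired / (desired + undesired) * 100
Total products = 200 + 20 = 220 mol/h
S = 200 / 220 * 100
= 0.9091 * 100
= 90.91 %

90.91 %


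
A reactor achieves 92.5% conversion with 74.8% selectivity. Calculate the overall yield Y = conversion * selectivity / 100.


Overall yield = conversion (%) * selectivity (%) / 100
Conversion = 92.5%, Selectivity = 74.8%
Y = 92.5 * 74.8 / 100
= 69.19 %

69.19 %


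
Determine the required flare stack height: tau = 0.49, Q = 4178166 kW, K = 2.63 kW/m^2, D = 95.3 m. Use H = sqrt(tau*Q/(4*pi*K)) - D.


tau*Q/(4*pi*K) = 0.49 * 4178166 / (4 * pi * 2.63) = 61946.4
sqrt(61946.4) = 248.89
H = 248.89 - 95.3 = 153.6

153.6 m


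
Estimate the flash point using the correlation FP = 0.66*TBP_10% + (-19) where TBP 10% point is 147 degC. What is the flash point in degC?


FP = 0.66 * 147 + (-19) = 78.02

78.02 degC


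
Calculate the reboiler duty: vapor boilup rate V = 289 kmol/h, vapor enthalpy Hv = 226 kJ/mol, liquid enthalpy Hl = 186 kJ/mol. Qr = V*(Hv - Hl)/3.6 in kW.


Qr = 289 * (226 - 186) / 3.6 = 289 * 40 / 3.6 = 3211

3211 kW


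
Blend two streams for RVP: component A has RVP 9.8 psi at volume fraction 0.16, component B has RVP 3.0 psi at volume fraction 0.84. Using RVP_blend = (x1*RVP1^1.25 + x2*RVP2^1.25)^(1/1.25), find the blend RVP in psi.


Chevron index: RVP_blend = (sum xi*RVPi^1.25)^(1/1.25)
RVP^1.25 terms: 0.16 * 9.8^1.25 + 0.84 * 3.0^1.25 = 6.0908
RVP_blend = 6.0908^(1/1.25) = 4.244

4.244 psi


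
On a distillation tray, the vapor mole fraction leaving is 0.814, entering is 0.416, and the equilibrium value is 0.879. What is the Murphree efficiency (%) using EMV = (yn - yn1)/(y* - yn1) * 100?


Murphree vapor efficiency: EMV = (y_n - y_(n-1)) / (y*_n - y_(n-1)) * 100
EMV = (0.814 - 0.416) / (0.879 - 0.416) * 100 = 0.398 / 0.463 * 100 = 85.96

85.96 %


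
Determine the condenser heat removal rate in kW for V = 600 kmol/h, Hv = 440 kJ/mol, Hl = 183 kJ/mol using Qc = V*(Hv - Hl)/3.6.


Qc = 600 * (440 - 183) / 3.6 = 600 * 257 / 3.6 = 42830

42830 kW


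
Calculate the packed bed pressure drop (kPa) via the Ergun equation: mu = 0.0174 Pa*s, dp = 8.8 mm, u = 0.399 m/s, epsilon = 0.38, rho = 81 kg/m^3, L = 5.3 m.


dp = 8.8 mm = 0.0088 m
Viscous term = 150*0.0174*0.399*(1-0.38)^2 / (0.0088^2*0.38^3) = 94206.5
Inertial term = 1.75*81*0.399^2*(1-0.38) / (0.0088*0.38^3) = 28975.2
dP/L = 94206.5 + 28975.2 = 123182 Pa/m
dP = 123182 * 5.3 / 1000 = 652.9 kPa

652.9 kPa


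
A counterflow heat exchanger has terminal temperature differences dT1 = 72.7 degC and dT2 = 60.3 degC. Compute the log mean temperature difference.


LMTD = (dT1 - dT2) / ln(dT1/dT2)
= (72.7 - 60.3) / ln(72.7 / 60.3) = 12.4 / 0.187009 = 66.31

66.31 degC


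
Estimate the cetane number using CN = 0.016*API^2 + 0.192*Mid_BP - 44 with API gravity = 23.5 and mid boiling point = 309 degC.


CN = 0.016 * 23.5^2 + 0.192 * 309 - 44
CN = 8.836 + 59.328 - 44 = 24.164

24.164


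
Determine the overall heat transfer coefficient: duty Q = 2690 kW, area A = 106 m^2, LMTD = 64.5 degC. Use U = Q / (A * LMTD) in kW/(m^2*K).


From Q = U*A*LMTD, U = Q / (A * LMTD)
U = 2690 / (106 * 64.5) = 2690 / 6837 = 0.3934

0.3934 kW/(m^2*K)


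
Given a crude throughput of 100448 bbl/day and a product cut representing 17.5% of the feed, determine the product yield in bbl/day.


Crude throughput = 100448 bbl/day
Fraction yield = 17.5%
yield = throughput * fraction / 100
yield = 100448 * 17.5 / 100 = 17578.4

17578.4 bbl/day


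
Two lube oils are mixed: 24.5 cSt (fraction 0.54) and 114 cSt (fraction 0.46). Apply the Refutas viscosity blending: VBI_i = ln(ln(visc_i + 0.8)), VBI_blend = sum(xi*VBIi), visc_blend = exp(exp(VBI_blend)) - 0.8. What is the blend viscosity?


Refutas method: VBN_i = 14.534*ln(ln(visc_i + 0.8)) + 10.975, blended linearly by mass fraction; since VBN is linear in VBI_i = ln(ln(visc_i + 0.8)) and the fractions sum to 1, blend VBI directly: visc = exp(exp(VBI_blend)) - 0.8
VBI_1 = ln(ln(24.5 + 0.8)) = 1.17273
VBI_2 = ln(ln(114 + 0.8)) = 1.55671
VBI_blend = 0.54 * 1.17273 + 0.46 * 1.55671 = 1.34936
visc_blend = exp(exp(1.34936)) - 0.8 = 46.43

46.43 cSt


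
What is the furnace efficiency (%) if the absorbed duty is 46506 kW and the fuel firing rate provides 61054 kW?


Furnace efficiency = Q_absorbed / Q_fuel * 100
= 46506 / 61054 * 100 = 76.17

76.17 %


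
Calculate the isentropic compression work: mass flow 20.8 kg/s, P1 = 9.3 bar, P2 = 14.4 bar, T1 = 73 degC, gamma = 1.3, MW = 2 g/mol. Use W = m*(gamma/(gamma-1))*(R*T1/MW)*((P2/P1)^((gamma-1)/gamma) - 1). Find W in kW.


Isentropic work: W = m*(gamma/(gamma-1))*(R*T1/MW)*((P2/P1)^((gamma-1)/gamma) - 1)
T1 = 73 + 273.15 = 346.15 K
Pressure ratio = 14.4 / 9.3 = 1.54839
Exponent = (1.3 - 1)/1.3 = 0.230769
(P2/P1)^exp - 1 = 1.54839^0.230769 - 1 = 0.106161
W = 20.8 * 1.3 / 0.3 * 8.314 * 346.15 / 2 * 0.106161 = 13770

13770 kW


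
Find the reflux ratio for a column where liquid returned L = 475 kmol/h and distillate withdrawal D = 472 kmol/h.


Reflux ratio definition: R = L / D (liquid returned / distillate withdrawn)
L = 475 kmol/h, D = 472 kmol/h
R = 475 / 472 = 1.006

1.006


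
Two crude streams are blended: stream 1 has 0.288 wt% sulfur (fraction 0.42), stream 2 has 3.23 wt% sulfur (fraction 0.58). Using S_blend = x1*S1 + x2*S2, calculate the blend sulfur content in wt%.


Linear sulfur blending: S_blend = x1*S1 + x2*S2
Contribution 1: 0.42 * 0.288 = 0.12096 wt%
Contribution 2: 0.58 * 3.23 = 1.8734 wt%
S_blend = 0.12096 + 1.8734 = 1.99436

1.99436 wt%


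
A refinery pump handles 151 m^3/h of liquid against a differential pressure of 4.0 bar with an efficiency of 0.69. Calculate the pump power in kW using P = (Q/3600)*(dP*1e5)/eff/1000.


Q = 151 / 3600 = 0.0419444 m^3/s
P = 0.0419444 * (4.0 * 1e5) / 0.69 / 1000 = 24.32

24.32 kW


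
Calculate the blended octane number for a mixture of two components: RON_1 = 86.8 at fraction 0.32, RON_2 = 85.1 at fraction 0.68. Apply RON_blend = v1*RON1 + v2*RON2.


Linear blending: RON_blend = sum(vi * RONi)
Contribution 1: 0.32 * 86.8 = 27.776
Contribution 2: 0.68 * 85.1 = 57.868
RON_blend = 27.776 + 57.868 = 85.644

85.644


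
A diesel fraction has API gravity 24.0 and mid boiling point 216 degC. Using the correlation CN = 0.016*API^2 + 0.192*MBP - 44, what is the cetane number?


CN = 0.016 * 24.0^2 + 0.192 * 216 - 44
CN = 9.216 + 41.472 - 44 = 6.688

6.688


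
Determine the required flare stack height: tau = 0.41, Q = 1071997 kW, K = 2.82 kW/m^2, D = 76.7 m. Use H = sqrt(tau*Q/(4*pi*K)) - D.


tau*Q/(4*pi*K) = 0.41 * 1071997 / (4 * pi * 2.82) = 12402.8
sqrt(12402.8) = 111.368
H = 111.368 - 76.7 = 34.67

34.67 m


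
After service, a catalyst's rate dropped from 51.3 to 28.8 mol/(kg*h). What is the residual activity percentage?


Activity (%) = (rate_used / rate_fresh) * 100
rate_used = 28.8, rate_fresh = 51.3
= (28.8 / 51.3) * 100
= 0.5614 * 100 = 56.14

56.14 %


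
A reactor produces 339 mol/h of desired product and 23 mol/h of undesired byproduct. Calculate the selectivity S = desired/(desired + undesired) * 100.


Selectivity = desired / (desired + undesired) * 100
Total products = 339 + 23 = 362 mol/h
S = 339 / 362 * 100
= 0.9365 * 100
= 93.65 %

93.65 %


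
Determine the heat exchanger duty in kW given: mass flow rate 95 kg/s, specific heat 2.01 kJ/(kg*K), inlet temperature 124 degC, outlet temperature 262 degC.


Q = m_dot * cp * delta_T
delta_T = 262 - 124 = 138 K
Q = 95 * 2.01 * 138
= 190.95 * 138
= 26351.1 kW

26351.1 kW


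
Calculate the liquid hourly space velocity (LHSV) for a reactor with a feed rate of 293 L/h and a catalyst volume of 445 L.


LHSV = volumetric feed rate / catalyst volume
= 293 L/h / 445 L
= 0.6584 h^-1

0.6584 h^-1


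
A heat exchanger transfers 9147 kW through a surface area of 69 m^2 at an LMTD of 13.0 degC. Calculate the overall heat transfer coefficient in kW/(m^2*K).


From Q = U*A*LMTD, U = Q / (A * LMTD)
U = 9147 / (69 * 13.0) = 9147 / 897 = 10.20

10.20 kW/(m^2*K)


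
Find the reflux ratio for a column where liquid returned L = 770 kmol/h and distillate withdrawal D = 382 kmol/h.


Reflux ratio definition: R = L / D (liquid returned / distillate withdrawn)
L = 770 kmol/h, D = 382 kmol/h
R = 770 / 382 = 2.016

2.016
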